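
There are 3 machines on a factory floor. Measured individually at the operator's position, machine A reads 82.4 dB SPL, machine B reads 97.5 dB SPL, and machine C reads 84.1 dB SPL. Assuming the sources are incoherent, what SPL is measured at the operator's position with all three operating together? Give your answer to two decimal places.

Incoherent sources sum as intensities:
L_total = 10·log₁₀(10^(82.4/10) + 10^(97.5/10) + 10^(84.1/10)) = 10·log₁₀(6054000000) = 97.82 dB SPL.

97.82 dB SPL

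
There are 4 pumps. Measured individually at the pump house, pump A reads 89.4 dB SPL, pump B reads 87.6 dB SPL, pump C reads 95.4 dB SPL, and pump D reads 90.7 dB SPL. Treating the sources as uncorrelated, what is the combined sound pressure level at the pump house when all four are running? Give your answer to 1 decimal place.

97.8 dB SPL

Incoherent sources sum as intensities:
L_total = 10·log₁₀(10^(89.4/10) + 10^(87.6/10) + 10^(95.4/10) + 10^(90.7/10)) = 10·log₁₀(6089000000) = 97.8 dB SPL.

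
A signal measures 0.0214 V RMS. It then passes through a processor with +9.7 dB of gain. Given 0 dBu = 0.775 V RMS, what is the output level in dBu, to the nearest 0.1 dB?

Input level: 20·log₁₀(0.0214/0.775) = -31.18 dBu.
Output: -31.18 + 9.7 = -21.5 dBu.

-21.5 dBu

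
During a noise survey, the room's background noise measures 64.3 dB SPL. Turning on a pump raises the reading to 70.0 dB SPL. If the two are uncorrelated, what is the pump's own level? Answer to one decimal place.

Remove the background by subtracting linear intensities:
L_src = 10·log₁₀(10^(70.0/10) − 10^(64.3/10)) = 10·log₁₀(7308000) = 68.6 dB SPL.

68.6 dB SPL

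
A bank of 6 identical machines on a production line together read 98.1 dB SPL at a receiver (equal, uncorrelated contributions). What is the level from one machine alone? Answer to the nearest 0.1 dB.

90.3 dB SPL

6 equal incoherent sources add 10·log₁₀(6) = 7.78 dB over one source.
L_one = 98.1 − 7.78 = 90.3 dB SPL.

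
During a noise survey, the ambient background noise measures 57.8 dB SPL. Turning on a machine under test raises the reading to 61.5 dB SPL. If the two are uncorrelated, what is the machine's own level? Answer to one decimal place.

59.1 dB SPL

Background correction is a power subtraction:
L_src = 10·log₁₀(10^(61.5/10) − 10^(57.8/10)) = 10·log₁₀(810000) = 59.1 dB SPL.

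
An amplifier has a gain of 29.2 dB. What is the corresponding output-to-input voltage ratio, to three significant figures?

28.8

Voltage ratio = 10^(dB/20).
10^(29.2/20) = 10^(1.460) = 28.8.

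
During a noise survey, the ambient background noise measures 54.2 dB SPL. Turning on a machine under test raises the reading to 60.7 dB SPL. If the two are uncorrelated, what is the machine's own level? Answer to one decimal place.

Background correction is a power subtraction:
L_src = 10·log₁₀(10^(60.7/10) − 10^(54.2/10)) = 10·log₁₀(911900) = 59.6 dB SPL.

59.6 dB SPL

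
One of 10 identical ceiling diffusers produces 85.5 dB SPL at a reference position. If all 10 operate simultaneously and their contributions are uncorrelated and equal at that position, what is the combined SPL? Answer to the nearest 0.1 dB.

10 equal incoherent sources raise the level by 10·log₁₀(10) = 10.00 dB.
L_total = 85.5 + 10.00 = 95.5 dB SPL.

95.5 dB SPL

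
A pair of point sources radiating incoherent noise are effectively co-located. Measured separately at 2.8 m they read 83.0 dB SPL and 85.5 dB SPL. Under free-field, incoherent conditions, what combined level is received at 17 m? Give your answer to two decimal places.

71.77 dB SPL

Combined at 2.8 m: 10·log₁₀(10^(83.0/10)+10^(85.5/10)) = 87.438 dB SPL.
Then apply −20·log₁₀(17/2.8) = -15.666 dB → 71.77 dB SPL.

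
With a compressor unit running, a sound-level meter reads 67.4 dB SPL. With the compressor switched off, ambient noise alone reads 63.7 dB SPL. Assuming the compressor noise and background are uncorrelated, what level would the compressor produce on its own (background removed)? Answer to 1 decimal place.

Remove the background by subtracting linear intensities:
L_src = 10·log₁₀(10^(67.4/10) − 10^(63.7/10)) = 10·log₁₀(3151000) = 65.0 dB SPL.

65.0 dB SPL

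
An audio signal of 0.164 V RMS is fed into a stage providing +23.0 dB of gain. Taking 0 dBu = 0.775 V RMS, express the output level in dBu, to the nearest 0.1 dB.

+9.5 dBu

Input level: 20·log₁₀(0.164/0.775) = -13.49 dBu.
Output: -13.49 + 23.0 = +9.5 dBu.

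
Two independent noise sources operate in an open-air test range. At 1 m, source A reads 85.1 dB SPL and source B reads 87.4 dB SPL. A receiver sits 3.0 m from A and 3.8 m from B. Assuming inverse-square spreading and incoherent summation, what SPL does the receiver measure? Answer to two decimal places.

At the listener: L_A = 85.1 − 20·log₁₀(3.0) = 75.558 dB; L_B = 87.4 − 20·log₁₀(3.8) = 75.804 dB.
Combined: 10·log₁₀(10^(75.558/10)+10^(75.804/10)) = 78.69 dB SPL.

78.69 dB SPL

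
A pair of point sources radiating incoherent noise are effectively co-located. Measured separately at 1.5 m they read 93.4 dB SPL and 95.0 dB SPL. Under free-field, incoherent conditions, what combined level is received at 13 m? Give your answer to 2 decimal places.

78.53 dB SPL

Combined at 1.5 m: 10·log₁₀(10^(93.4/10)+10^(95.0/10)) = 97.284 dB SPL.
Then apply −20·log₁₀(13/1.5) = -18.757 dB → 78.53 dB SPL.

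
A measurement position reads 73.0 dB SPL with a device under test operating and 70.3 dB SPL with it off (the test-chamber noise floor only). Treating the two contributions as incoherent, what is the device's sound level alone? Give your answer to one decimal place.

Remove the background by subtracting linear intensities:
L_src = 10·log₁₀(10^(73.0/10) − 10^(70.3/10)) = 10·log₁₀(9237000) = 69.7 dB SPL.

69.7 dB SPL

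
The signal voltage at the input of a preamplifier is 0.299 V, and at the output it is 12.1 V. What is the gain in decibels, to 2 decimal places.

For a voltage ratio, dB = 20·log₁₀(V₂/V₁).
20·log₁₀(12.1/0.299) = 20·log₁₀(40.47) = 32.14 dB.

32.14 dB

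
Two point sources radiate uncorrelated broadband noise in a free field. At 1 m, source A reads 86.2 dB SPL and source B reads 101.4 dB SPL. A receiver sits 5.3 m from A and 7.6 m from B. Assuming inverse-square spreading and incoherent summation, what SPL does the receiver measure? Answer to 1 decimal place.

At the listener: L_A = 86.2 − 20·log₁₀(5.3) = 71.71 dB; L_B = 101.4 − 20·log₁₀(7.6) = 83.78 dB.
Combined: 10·log₁₀(10^(71.71/10)+10^(83.78/10)) = 84.0 dB SPL.

84.0 dB SPL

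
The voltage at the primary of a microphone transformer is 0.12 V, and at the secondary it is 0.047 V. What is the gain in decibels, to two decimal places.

-8.14 dB

Voltage is an amplitude quantity, so gain = 20·log₁₀(V_out/V_in).
20·log₁₀(0.047/0.12) = 20·log₁₀(0.3917) = -8.14 dB.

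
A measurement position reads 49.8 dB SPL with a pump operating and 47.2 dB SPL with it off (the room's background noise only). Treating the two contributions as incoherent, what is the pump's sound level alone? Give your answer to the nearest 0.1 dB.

46.3 dB SPL

Subtract intensities: L_src = 10·log₁₀(10^(L_total/10) − 10^(L_bg/10)).
L_src = 10·log₁₀(10^(49.8/10) − 10^(47.2/10)) = 10·log₁₀(43020) = 46.3 dB SPL.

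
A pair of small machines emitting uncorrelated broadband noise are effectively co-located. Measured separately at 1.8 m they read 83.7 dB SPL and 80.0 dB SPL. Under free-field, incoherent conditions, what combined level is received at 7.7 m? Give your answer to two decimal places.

72.62 dB SPL

Combined at 1.8 m: 10·log₁₀(10^(83.7/10)+10^(80.0/10)) = 85.243 dB SPL.
Then apply −20·log₁₀(7.7/1.8) = -12.624 dB → 72.62 dB SPL.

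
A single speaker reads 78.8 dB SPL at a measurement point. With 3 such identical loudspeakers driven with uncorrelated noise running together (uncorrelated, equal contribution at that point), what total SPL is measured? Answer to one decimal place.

83.6 dB SPL

3 equal incoherent sources raise the level by 10·log₁₀(3) = 4.77 dB.
L_total = 78.8 + 4.77 = 83.6 dB SPL.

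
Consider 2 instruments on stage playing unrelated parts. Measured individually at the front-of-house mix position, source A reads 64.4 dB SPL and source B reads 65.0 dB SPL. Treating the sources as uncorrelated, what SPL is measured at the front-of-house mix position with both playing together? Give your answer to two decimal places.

Add the sources as powers (linear), then convert back to dB:
L_total = 10·log₁₀(10^(64.4/10) + 10^(65.0/10)) = 10·log₁₀(5917000) = 67.72 dB SPL.

67.72 dB SPL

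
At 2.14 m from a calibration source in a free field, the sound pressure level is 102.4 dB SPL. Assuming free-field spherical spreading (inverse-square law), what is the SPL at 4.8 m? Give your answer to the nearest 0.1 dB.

Inverse-square spreading gives ΔL = −20·log₁₀(d₂/d₁).
ΔL = −20·log₁₀(4.8/2.14) = -7.02 dB, so L₂ = 102.4 + (-7.02) = 95.4 dB SPL.

95.4 dB SPL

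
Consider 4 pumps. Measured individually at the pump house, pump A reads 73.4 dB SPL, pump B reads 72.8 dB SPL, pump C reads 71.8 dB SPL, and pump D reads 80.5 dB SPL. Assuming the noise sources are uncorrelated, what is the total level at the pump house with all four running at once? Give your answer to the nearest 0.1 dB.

Uncorrelated sources add in intensity (power), not in dB.
L_total = 10·log₁₀(10^(73.4/10) + 10^(72.8/10) + 10^(71.8/10) + 10^(80.5/10)) = 10·log₁₀(168300000) = 82.3 dB SPL.

82.3 dB SPL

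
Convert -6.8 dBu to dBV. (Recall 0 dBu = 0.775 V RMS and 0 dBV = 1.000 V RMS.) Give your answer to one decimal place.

The offset between the scales is 20·log₁₀(0.775/1.000) = −2.214 dB.
So dBV = -6.8 − 2.214 = -9.0 dBV.

-9.0 dBV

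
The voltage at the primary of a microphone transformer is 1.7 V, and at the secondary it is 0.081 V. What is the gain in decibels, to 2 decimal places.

-26.44 dB

Voltage is an amplitude quantity, so gain = 20·log₁₀(V_out/V_in).
20·log₁₀(0.081/1.7) = 20·log₁₀(0.04765) = -26.44 dB.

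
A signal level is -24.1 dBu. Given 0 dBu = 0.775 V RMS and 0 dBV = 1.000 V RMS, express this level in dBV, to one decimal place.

-26.3 dBV

The offset between the scales is 20·log₁₀(0.775/1.000) = −2.214 dB.
So dBV = -24.1 − 2.214 = -26.3 dBV.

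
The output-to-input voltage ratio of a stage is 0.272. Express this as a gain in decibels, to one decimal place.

-11.3 dB

Voltage is an amplitude quantity, so gain = 20·log₁₀(V_out/V_in).
20·log₁₀(0.272) = -11.3 dB.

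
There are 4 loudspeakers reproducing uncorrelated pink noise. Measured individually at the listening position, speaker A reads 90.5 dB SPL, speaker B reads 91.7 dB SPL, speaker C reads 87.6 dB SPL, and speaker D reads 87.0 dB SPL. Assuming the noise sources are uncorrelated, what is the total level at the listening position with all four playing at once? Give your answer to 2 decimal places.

95.66 dB SPL

Uncorrelated sources add in intensity (power), not in dB.
L_total = 10·log₁₀(10^(90.5/10) + 10^(91.7/10) + 10^(87.6/10) + 10^(87.0/10)) = 10·log₁₀(3678000000) = 95.66 dB SPL.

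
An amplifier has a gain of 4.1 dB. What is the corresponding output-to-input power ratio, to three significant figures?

2.57

Power ratio = 10^(dB/10).
10^(4.1/10) = 10^(0.4100) = 2.57.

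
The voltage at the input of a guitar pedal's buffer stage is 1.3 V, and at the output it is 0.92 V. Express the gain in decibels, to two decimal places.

-3.00 dB

For a voltage ratio, dB = 20·log₁₀(V₂/V₁).
20·log₁₀(0.92/1.3) = 20·log₁₀(0.7077) = -3.00 dB.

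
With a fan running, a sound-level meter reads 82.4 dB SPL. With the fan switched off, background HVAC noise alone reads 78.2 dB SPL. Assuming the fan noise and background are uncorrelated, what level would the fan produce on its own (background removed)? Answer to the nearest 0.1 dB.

80.3 dB SPL

Subtract intensities: L_src = 10·log₁₀(10^(L_total/10) − 10^(L_bg/10)).
L_src = 10·log₁₀(10^(82.4/10) − 10^(78.2/10)) = 10·log₁₀(107700000) = 80.3 dB SPL.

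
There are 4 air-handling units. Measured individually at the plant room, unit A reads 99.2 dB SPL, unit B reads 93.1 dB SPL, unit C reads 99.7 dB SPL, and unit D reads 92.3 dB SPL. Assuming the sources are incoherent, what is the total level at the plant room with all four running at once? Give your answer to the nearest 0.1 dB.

103.3 dB SPL

Add the sources as powers (linear), then convert back to dB:
L_total = 10·log₁₀(10^(99.2/10) + 10^(93.1/10) + 10^(99.7/10) + 10^(92.3/10)) = 10·log₁₀(21390000000) = 103.3 dB SPL.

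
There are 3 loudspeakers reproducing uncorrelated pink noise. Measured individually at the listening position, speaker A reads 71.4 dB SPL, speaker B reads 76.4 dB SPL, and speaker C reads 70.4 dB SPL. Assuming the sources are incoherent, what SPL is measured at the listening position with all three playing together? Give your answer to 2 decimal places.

Incoherent sources sum as intensities:
L_total = 10·log₁₀(10^(71.4/10) + 10^(76.4/10) + 10^(70.4/10)) = 10·log₁₀(68420000) = 78.35 dB SPL.

78.35 dB SPL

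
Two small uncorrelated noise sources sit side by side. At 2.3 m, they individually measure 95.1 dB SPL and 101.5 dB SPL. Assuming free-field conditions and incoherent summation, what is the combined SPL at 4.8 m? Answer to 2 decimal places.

96.01 dB SPL

Combined at 2.3 m: 10·log₁₀(10^(95.1/10)+10^(101.5/10)) = 102.396 dB SPL.
Then apply −20·log₁₀(4.8/2.3) = -6.390 dB → 96.01 dB SPL.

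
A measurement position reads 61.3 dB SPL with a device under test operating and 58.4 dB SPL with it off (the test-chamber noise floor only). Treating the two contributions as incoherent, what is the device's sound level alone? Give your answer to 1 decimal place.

Subtract intensities: L_src = 10·log₁₀(10^(L_total/10) − 10^(L_bg/10)).
L_src = 10·log₁₀(10^(61.3/10) − 10^(58.4/10)) = 10·log₁₀(657100) = 58.2 dB SPL.

58.2 dB SPL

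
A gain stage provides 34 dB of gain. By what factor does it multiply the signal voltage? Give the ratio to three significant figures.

50.1

Voltage ratio = 10^(dB/20).
10^(34/20) = 10^(1.700) = 50.1.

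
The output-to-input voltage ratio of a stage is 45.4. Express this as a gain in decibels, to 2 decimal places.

33.14 dB

Voltage ratio → dB uses the 20·log₁₀ form:
20·log₁₀(45.4) = 33.14 dB.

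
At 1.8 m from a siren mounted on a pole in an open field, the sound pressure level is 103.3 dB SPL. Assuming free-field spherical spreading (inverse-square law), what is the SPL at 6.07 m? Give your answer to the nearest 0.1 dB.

92.7 dB SPL

For a point source in a free field, ΔL = −20·log₁₀(d₂/d₁).
ΔL = −20·log₁₀(6.07/1.8) = -10.56 dB, so L₂ = 103.3 + (-10.56) = 92.7 dB SPL.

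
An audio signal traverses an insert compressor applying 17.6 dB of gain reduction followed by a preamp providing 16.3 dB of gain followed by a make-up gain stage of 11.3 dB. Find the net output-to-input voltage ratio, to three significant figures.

Net gain = (−17.6) + 16.3 + 11.3 = 10.0 dB.
Voltage ratio = 10^(10.0/20) = 3.16.

3.16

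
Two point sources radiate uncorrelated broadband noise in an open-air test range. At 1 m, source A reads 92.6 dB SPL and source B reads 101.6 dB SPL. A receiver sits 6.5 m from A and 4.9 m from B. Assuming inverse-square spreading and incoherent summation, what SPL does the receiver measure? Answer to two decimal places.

At the listener: L_A = 92.6 − 20·log₁₀(6.5) = 76.342 dB; L_B = 101.6 − 20·log₁₀(4.9) = 87.796 dB.
Combined: 10·log₁₀(10^(76.342/10)+10^(87.796/10)) = 88.10 dB SPL.

88.10 dB SPL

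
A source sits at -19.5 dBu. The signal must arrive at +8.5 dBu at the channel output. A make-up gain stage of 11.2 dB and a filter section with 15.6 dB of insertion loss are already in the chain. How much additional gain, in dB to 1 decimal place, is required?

32.4 dB

The required make-up gain is the shortfall in the dB sum.
G = +8.5 − (-19.5) − 11.2 + 15.6 = 32.4 dB.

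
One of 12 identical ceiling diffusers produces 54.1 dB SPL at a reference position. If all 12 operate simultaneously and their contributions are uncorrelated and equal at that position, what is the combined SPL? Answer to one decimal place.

64.9 dB SPL

12 equal incoherent sources raise the level by 10·log₁₀(12) = 10.79 dB.
L_total = 54.1 + 10.79 = 64.9 dB SPL.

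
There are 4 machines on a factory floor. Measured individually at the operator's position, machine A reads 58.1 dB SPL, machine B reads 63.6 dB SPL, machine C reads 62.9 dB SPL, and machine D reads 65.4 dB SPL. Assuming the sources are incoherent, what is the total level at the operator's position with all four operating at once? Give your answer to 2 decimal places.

69.22 dB SPL

Uncorrelated sources add in intensity (power), not in dB.
L_total = 10·log₁₀(10^(58.1/10) + 10^(63.6/10) + 10^(62.9/10) + 10^(65.4/10)) = 10·log₁₀(8354000) = 69.22 dB SPL.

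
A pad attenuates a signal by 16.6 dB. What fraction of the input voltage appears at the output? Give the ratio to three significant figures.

Voltage ratio = 10^(dB/20).
10^(-16.6/20) = 10^(-0.8300) = 0.148.

0.148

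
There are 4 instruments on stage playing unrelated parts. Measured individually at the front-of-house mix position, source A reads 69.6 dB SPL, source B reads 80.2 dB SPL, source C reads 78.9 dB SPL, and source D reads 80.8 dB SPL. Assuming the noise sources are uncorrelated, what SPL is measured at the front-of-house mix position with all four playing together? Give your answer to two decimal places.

84.94 dB SPL

Incoherent sources sum as intensities:
L_total = 10·log₁₀(10^(69.6/10) + 10^(80.2/10) + 10^(78.9/10) + 10^(80.8/10)) = 10·log₁₀(311700000) = 84.94 dB SPL.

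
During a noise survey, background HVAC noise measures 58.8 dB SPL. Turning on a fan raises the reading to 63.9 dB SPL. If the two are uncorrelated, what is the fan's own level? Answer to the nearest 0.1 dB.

Remove the background by subtracting linear intensities:
L_src = 10·log₁₀(10^(63.9/10) − 10^(58.8/10)) = 10·log₁₀(1696000) = 62.3 dB SPL.

62.3 dB SPL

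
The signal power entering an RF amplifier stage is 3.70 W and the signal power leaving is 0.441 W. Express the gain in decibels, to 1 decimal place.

-9.2 dB

Power ratio → dB uses the 10·log₁₀ form:
10·log₁₀(0.441/3.70) = 10·log₁₀(0.1192) = -9.2 dB.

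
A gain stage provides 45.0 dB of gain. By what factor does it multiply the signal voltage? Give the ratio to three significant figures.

Voltage ratio = 10^(dB/20).
10^(45.0/20) = 10^(2.250) = 178.

178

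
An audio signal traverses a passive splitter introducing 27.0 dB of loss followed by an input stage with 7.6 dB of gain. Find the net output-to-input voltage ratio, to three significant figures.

Net gain = (−27.0) + 7.6 = -19.4 dB.
Voltage ratio = 10^(-19.4/20) = 0.107.

0.107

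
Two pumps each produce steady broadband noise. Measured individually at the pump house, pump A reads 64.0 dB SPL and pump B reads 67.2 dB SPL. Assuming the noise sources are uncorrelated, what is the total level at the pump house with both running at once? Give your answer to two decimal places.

Add the sources as powers (linear), then convert back to dB:
L_total = 10·log₁₀(10^(64.0/10) + 10^(67.2/10)) = 10·log₁₀(7760000) = 68.90 dB SPL.

68.90 dB SPL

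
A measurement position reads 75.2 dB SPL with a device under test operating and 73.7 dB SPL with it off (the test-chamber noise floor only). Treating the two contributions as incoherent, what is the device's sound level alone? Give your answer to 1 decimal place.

69.9 dB SPL

Background correction is a power subtraction:
L_src = 10·log₁₀(10^(75.2/10) − 10^(73.7/10)) = 10·log₁₀(9671000) = 69.9 dB SPL.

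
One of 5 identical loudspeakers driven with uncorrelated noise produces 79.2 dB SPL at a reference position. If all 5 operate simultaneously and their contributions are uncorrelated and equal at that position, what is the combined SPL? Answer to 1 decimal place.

5 equal incoherent sources raise the level by 10·log₁₀(5) = 6.99 dB.
L_total = 79.2 + 6.99 = 86.2 dB SPL.

86.2 dB SPL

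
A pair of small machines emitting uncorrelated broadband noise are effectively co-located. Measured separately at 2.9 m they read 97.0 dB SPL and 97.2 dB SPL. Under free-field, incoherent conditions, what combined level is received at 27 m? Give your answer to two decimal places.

Combined at 2.9 m: 10·log₁₀(10^(97.0/10)+10^(97.2/10)) = 100.111 dB SPL.
Then apply −20·log₁₀(27/2.9) = -19.379 dB → 80.73 dB SPL.

80.73 dB SPL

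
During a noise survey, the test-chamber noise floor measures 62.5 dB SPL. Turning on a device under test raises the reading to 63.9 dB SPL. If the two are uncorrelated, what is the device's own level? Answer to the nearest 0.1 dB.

Remove the background by subtracting linear intensities:
L_src = 10·log₁₀(10^(63.9/10) − 10^(62.5/10)) = 10·log₁₀(676400) = 58.3 dB SPL.

58.3 dB SPL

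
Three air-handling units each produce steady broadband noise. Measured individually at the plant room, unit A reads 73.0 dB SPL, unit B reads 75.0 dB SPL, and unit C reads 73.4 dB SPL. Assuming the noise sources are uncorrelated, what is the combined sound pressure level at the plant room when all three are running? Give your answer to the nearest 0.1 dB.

Uncorrelated sources add in intensity (power), not in dB.
L_total = 10·log₁₀(10^(73.0/10) + 10^(75.0/10) + 10^(73.4/10)) = 10·log₁₀(73450000) = 78.7 dB SPL.

78.7 dB SPL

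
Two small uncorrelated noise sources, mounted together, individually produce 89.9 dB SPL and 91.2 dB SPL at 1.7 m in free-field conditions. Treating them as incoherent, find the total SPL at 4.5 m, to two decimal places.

85.15 dB SPL

Combined at 1.7 m: 10·log₁₀(10^(89.9/10)+10^(91.2/10)) = 93.609 dB SPL.
Then apply −20·log₁₀(4.5/1.7) = -8.455 dB → 85.15 dB SPL.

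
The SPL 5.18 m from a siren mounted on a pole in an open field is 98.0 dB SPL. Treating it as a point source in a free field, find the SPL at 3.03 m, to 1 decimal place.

102.7 dB SPL

Free-field point source: level drops by 20·log₁₀ of the distance ratio.
ΔL = −20·log₁₀(3.03/5.18) = 4.66 dB, so L₂ = 98.0 + (4.66) = 102.7 dB SPL.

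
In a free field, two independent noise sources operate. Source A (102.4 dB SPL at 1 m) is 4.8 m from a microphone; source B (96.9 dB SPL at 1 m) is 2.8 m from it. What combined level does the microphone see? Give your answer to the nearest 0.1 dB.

91.4 dB SPL

At the listener: L_A = 102.4 − 20·log₁₀(4.8) = 88.78 dB; L_B = 96.9 − 20·log₁₀(2.8) = 87.96 dB.
Combined: 10·log₁₀(10^(88.78/10)+10^(87.96/10)) = 91.4 dB SPL.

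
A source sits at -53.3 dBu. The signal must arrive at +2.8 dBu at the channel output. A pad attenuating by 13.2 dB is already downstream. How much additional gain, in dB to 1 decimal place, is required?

The required make-up gain is the shortfall in the dB sum.
G = +2.8 − (-53.3) + 13.2 = 69.3 dB.

69.3 dB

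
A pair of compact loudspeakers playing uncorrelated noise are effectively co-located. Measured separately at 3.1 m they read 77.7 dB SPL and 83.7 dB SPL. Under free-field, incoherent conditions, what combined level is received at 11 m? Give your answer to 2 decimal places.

Combined at 3.1 m: 10·log₁₀(10^(77.7/10)+10^(83.7/10)) = 84.673 dB SPL.
Then apply −20·log₁₀(11/3.1) = -11.001 dB → 73.67 dB SPL.

73.67 dB SPL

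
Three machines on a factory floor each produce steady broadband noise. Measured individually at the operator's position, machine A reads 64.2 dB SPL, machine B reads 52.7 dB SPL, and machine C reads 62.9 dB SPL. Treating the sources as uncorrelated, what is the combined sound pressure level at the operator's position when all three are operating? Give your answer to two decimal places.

66.78 dB SPL

Add the sources as powers (linear), then convert back to dB:
L_total = 10·log₁₀(10^(64.2/10) + 10^(52.7/10) + 10^(62.9/10)) = 10·log₁₀(4766000) = 66.78 dB SPL.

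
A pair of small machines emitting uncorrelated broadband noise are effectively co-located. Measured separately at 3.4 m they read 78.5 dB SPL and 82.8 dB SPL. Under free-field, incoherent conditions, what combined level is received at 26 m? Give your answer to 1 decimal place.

Combined at 3.4 m: 10·log₁₀(10^(78.5/10)+10^(82.8/10)) = 84.17 dB SPL.
Then apply −20·log₁₀(26/3.4) = -17.67 dB → 66.5 dB SPL.

66.5 dB SPL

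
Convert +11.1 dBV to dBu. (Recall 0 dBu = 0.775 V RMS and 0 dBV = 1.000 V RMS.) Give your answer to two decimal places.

+13.31 dBu

The offset between the scales is 20·log₁₀(0.775/1.000) = −2.214 dB.
So dBu = +11.1 + 2.214 = +13.31 dBu.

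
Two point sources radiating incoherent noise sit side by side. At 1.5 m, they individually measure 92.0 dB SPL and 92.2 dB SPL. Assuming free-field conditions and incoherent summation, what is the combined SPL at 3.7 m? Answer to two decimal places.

Combined at 1.5 m: 10·log₁₀(10^(92.0/10)+10^(92.2/10)) = 95.111 dB SPL.
Then apply −20·log₁₀(3.7/1.5) = -7.842 dB → 87.27 dB SPL.

87.27 dB SPL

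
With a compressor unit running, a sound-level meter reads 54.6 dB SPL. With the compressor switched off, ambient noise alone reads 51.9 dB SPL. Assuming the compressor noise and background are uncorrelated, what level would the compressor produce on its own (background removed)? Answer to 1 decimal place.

Background correction is a power subtraction:
L_src = 10·log₁₀(10^(54.6/10) − 10^(51.9/10)) = 10·log₁₀(133500) = 51.3 dB SPL.

51.3 dB SPL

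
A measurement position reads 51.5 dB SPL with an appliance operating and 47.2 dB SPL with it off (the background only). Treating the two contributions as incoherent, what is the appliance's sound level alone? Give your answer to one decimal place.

49.5 dB SPL

Background correction is a power subtraction:
L_src = 10·log₁₀(10^(51.5/10) − 10^(47.2/10)) = 10·log₁₀(88770) = 49.5 dB SPL.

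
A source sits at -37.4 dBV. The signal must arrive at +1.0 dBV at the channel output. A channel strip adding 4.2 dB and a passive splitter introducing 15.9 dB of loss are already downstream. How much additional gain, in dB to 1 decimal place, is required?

50.1 dB

The required make-up gain is the shortfall in the dB sum.
G = +1.0 − (-37.4) − 4.2 + 15.9 = 50.1 dB.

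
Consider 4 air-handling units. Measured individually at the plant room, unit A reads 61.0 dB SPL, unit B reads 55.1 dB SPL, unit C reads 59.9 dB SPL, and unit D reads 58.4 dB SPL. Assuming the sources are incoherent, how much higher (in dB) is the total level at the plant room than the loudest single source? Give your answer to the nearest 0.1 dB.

4.1 dB

Uncorrelated sources add in intensity (power), not in dB.
L_total = 10·log₁₀(10^(61.0/10) + 10^(55.1/10) + 10^(59.9/10) + 10^(58.4/10)) = 65.12 dB SPL.
Excess over the loudest (61.0 dB): 65.12 − 61.0 = 4.1 dB.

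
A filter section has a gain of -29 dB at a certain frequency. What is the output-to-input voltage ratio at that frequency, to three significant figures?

0.0355

Voltage ratio = 10^(dB/20).
10^(-29/20) = 10^(-1.450) = 0.0355.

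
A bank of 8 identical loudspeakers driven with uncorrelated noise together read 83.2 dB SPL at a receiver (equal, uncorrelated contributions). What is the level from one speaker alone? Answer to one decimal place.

74.2 dB SPL

8 equal incoherent sources add 10·log₁₀(8) = 9.03 dB over one source.
L_one = 83.2 − 9.03 = 74.2 dB SPL.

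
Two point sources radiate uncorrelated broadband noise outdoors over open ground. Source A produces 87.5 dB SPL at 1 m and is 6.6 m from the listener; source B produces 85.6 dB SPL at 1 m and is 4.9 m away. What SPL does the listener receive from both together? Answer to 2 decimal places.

74.48 dB SPL

At the listener: L_A = 87.5 − 20·log₁₀(6.6) = 71.109 dB; L_B = 85.6 − 20·log₁₀(4.9) = 71.796 dB.
Combined: 10·log₁₀(10^(71.109/10)+10^(71.796/10)) = 74.48 dB SPL.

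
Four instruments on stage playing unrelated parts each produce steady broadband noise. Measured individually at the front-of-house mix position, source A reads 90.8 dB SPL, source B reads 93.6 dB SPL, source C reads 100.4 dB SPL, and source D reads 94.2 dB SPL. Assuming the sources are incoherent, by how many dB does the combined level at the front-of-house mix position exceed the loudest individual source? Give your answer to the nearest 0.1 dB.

Uncorrelated sources add in intensity (power), not in dB.
L_total = 10·log₁₀(10^(90.8/10) + 10^(93.6/10) + 10^(100.4/10) + 10^(94.2/10)) = 102.33 dB SPL.
Excess over the loudest (100.4 dB): 102.33 − 100.4 = 1.9 dB.

1.9 dB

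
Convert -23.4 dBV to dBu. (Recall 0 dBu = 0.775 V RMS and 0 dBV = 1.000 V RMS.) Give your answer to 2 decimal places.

-21.19 dBu

The offset between the scales is 20·log₁₀(0.775/1.000) = −2.214 dB.
So dBu = -23.4 + 2.214 = -21.19 dBu.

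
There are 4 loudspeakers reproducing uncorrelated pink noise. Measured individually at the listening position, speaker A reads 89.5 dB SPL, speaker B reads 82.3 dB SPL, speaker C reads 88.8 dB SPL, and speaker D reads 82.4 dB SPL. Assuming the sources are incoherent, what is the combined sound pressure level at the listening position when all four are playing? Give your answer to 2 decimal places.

93.00 dB SPL

Add the sources as powers (linear), then convert back to dB:
L_total = 10·log₁₀(10^(89.5/10) + 10^(82.3/10) + 10^(88.8/10) + 10^(82.4/10)) = 10·log₁₀(1993000000) = 93.00 dB SPL.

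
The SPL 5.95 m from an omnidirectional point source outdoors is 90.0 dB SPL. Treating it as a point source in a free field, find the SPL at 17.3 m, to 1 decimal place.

80.7 dB SPL

Inverse-square spreading gives ΔL = −20·log₁₀(d₂/d₁).
ΔL = −20·log₁₀(17.3/5.95) = -9.27 dB, so L₂ = 90.0 + (-9.27) = 80.7 dB SPL.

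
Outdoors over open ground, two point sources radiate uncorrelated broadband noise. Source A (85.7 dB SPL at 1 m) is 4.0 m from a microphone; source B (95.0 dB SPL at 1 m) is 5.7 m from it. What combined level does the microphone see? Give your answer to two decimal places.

At the listener: L_A = 85.7 − 20·log₁₀(4.0) = 73.659 dB; L_B = 95.0 − 20·log₁₀(5.7) = 79.883 dB.
Combined: 10·log₁₀(10^(73.659/10)+10^(79.883/10)) = 80.81 dB SPL.

80.81 dB SPL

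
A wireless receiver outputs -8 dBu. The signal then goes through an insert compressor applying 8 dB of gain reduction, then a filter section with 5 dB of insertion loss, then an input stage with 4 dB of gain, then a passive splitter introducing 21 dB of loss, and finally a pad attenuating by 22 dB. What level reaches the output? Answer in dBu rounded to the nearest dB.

Cascaded gains and losses add directly in dB.
-8 − 8 − 5 + 4 − 21 − 22 = -60 dBu.

-60 dBu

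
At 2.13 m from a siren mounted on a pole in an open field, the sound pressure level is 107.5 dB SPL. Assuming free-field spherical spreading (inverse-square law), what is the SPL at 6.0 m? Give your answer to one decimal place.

Free-field point source: level drops by 20·log₁₀ of the distance ratio.
ΔL = −20·log₁₀(6.0/2.13) = -9.00 dB, so L₂ = 107.5 + (-9.00) = 98.5 dB SPL.

98.5 dB SPL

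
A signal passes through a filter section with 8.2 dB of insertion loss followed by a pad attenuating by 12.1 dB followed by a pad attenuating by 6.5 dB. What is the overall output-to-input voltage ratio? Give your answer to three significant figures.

0.0457

Net gain = (−8.2) + (−12.1) + (−6.5) = -26.8 dB.
Voltage ratio = 10^(-26.8/20) = 0.0457.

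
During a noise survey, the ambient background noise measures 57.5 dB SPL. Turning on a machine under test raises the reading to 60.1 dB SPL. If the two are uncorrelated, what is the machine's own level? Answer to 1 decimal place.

Subtract intensities: L_src = 10·log₁₀(10^(L_total/10) − 10^(L_bg/10)).
L_src = 10·log₁₀(10^(60.1/10) − 10^(57.5/10)) = 10·log₁₀(461000) = 56.6 dB SPL.

56.6 dB SPL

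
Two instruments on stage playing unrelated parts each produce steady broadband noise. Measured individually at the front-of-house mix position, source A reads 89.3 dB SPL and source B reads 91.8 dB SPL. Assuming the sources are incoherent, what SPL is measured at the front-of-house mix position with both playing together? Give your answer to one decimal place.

93.7 dB SPL

Incoherent sources sum as intensities:
L_total = 10·log₁₀(10^(89.3/10) + 10^(91.8/10)) = 10·log₁₀(2365000000) = 93.7 dB SPL.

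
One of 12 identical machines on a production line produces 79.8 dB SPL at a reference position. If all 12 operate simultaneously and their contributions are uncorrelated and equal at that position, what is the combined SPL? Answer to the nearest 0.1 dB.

90.6 dB SPL

12 equal incoherent sources raise the level by 10·log₁₀(12) = 10.79 dB.
L_total = 79.8 + 10.79 = 90.6 dB SPL.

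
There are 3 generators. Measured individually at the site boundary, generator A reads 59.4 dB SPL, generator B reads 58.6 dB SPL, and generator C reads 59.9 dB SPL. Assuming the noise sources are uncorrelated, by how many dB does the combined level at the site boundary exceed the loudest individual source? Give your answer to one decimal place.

Uncorrelated sources add in intensity (power), not in dB.
L_total = 10·log₁₀(10^(59.4/10) + 10^(58.6/10) + 10^(59.9/10)) = 64.10 dB SPL.
Excess over the loudest (59.9 dB): 64.10 − 59.9 = 4.2 dB.

4.2 dB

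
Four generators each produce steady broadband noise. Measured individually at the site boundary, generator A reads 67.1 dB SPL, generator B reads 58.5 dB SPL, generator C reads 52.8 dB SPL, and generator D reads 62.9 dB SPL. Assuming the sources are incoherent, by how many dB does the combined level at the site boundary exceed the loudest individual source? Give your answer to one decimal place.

1.9 dB

Incoherent sources sum as intensities:
L_total = 10·log₁₀(10^(67.1/10) + 10^(58.5/10) + 10^(52.8/10) + 10^(62.9/10)) = 69.02 dB SPL.
Excess over the loudest (67.1 dB): 69.02 − 67.1 = 1.9 dB.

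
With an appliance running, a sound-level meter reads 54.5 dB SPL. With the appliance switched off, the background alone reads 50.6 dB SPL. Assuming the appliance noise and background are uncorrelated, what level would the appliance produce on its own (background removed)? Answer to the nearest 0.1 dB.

Remove the background by subtracting linear intensities:
L_src = 10·log₁₀(10^(54.5/10) − 10^(50.6/10)) = 10·log₁₀(167000) = 52.2 dB SPL.

52.2 dB SPL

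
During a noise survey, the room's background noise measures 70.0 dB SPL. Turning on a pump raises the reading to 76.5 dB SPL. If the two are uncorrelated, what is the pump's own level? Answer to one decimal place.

75.4 dB SPL

Remove the background by subtracting linear intensities:
L_src = 10·log₁₀(10^(76.5/10) − 10^(70.0/10)) = 10·log₁₀(34670000) = 75.4 dB SPL.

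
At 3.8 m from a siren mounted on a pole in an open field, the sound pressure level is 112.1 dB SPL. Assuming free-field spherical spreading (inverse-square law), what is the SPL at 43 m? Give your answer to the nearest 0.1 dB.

91.0 dB SPL

For a point source in a free field, ΔL = −20·log₁₀(d₂/d₁).
ΔL = −20·log₁₀(43/3.8) = -21.07 dB, so L₂ = 112.1 + (-21.07) = 91.0 dB SPL.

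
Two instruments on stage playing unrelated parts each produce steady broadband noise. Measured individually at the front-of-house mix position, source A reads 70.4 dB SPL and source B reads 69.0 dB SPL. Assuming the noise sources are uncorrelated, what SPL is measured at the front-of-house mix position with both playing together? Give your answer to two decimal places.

72.77 dB SPL

Incoherent sources sum as intensities:
L_total = 10·log₁₀(10^(70.4/10) + 10^(69.0/10)) = 10·log₁₀(18910000) = 72.77 dB SPL.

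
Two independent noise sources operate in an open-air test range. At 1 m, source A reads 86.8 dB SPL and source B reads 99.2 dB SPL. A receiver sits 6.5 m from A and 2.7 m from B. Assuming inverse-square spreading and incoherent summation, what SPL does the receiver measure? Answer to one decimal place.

At the listener: L_A = 86.8 − 20·log₁₀(6.5) = 70.54 dB; L_B = 99.2 − 20·log₁₀(2.7) = 90.57 dB.
Combined: 10·log₁₀(10^(70.54/10)+10^(90.57/10)) = 90.6 dB SPL.

90.6 dB SPL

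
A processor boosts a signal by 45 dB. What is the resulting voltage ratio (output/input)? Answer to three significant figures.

178

Voltage ratio = 10^(dB/20).
10^(45/20) = 10^(2.250) = 178.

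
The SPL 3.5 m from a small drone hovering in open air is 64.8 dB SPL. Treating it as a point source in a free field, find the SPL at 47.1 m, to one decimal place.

42.2 dB SPL

Inverse-square spreading gives ΔL = −20·log₁₀(d₂/d₁).
ΔL = −20·log₁₀(47.1/3.5) = -22.58 dB, so L₂ = 64.8 + (-22.58) = 42.2 dB SPL.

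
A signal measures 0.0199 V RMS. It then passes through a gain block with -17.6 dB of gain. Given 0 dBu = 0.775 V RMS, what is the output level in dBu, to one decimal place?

Input level: 20·log₁₀(0.0199/0.775) = -31.81 dBu.
Output: -31.81 − 17.6 = -49.4 dBu.

-49.4 dBu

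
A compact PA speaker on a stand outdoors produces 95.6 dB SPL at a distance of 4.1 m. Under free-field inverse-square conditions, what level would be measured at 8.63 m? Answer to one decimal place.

89.1 dB SPL

Free-field point source: level drops by 20·log₁₀ of the distance ratio.
ΔL = −20·log₁₀(8.63/4.1) = -6.46 dB, so L₂ = 95.6 + (-6.46) = 89.1 dB SPL.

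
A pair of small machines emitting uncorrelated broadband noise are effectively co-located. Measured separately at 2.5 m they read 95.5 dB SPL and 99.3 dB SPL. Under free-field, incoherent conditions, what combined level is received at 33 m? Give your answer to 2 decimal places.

78.40 dB SPL

Combined at 2.5 m: 10·log₁₀(10^(95.5/10)+10^(99.3/10)) = 100.813 dB SPL.
Then apply −20·log₁₀(33/2.5) = -22.411 dB → 78.40 dB SPL.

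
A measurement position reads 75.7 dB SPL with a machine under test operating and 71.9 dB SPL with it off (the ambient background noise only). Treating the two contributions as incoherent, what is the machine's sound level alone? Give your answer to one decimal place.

73.4 dB SPL

Subtract intensities: L_src = 10·log₁₀(10^(L_total/10) − 10^(L_bg/10)).
L_src = 10·log₁₀(10^(75.7/10) − 10^(71.9/10)) = 10·log₁₀(21670000) = 73.4 dB SPL.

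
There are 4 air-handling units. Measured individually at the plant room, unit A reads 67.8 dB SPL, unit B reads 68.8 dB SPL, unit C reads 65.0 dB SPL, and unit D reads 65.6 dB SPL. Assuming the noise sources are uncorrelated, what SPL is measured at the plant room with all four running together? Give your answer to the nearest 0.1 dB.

73.1 dB SPL

Add the sources as powers (linear), then convert back to dB:
L_total = 10·log₁₀(10^(67.8/10) + 10^(68.8/10) + 10^(65.0/10) + 10^(65.6/10)) = 10·log₁₀(20400000) = 73.1 dB SPL.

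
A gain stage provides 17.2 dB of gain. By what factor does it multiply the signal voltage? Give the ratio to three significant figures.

7.24

Voltage ratio = 10^(dB/20).
10^(17.2/20) = 10^(0.8600) = 7.24.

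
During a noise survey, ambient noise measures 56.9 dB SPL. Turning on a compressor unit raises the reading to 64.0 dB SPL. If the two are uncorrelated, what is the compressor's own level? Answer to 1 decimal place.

Background correction is a power subtraction:
L_src = 10·log₁₀(10^(64.0/10) − 10^(56.9/10)) = 10·log₁₀(2022000) = 63.1 dB SPL.

63.1 dB SPL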